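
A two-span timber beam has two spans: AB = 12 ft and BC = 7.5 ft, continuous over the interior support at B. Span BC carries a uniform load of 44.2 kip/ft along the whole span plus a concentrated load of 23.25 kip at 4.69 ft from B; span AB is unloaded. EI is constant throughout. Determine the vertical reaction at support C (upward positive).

R_C = 162.9 kip

Take M_B as the redundant. Released structure: two simple spans AB and BC with a hinge at B.
Rotations at B on the released spans (each span's end-slope, ×1/EI):
  span BC: UDL 44.2: wL³/(24EI) = 777/EI
  span BC: point load 23.25 at a = 4.69: Pab(L + b)/(6LEI) = 70.2/EI
  relative rotation θ_0 = (0 + 847.2)/EI = 847.2/EI
A unit hogging moment at B produces rotation L₁/(3EI) + L₂/(3EI) = 6.5/EI.
Compatibility: M_B·(L₁+L₂)/(3EI) = θ_0, giving M_B = 130.3 kip·ft (hogging).
Span BC, ΣM about C: R_B^{BC}·7.5 = 1308 + 130.3, so R_B^{BC} = 191.8 kip and R_C = 354.8 − 191.8 = 162.9 kip.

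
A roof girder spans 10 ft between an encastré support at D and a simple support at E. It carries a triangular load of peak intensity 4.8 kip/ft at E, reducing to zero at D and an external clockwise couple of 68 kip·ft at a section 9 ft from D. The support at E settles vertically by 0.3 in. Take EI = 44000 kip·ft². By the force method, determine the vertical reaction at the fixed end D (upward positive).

R_D = 4.002 kip

Take the reaction at E as the redundant and release it; the primary structure is a cantilever fixed at D.
Primary-structure tip deflection at E by superposition:
  triangular load, peak 4.8 at the free end: 11w₀L⁴/(120EI) = 4400/EI
  clockwise couple 68 at a = 9: M₀a(2L − a)/(2EI) = 3366/EI
  δ_0 = 7766/EI
Flexibility coefficient — unit upward force at E: δ_{EE} = L³/(3EI) = 333.3/EI.
With EI = 44000 kip·ft²: δ_0 = 0.1765 ft and δ_{EE} = 0.007576 ft/kip.
Compatibility — the beam at E must follow the support down by 0.025 ft: δ_0 − R_E·δ_{EE} = 0.025, so R_E = (0.1765 − 0.025)/0.007576 = 20 kip.
Vertical equilibrium: R_D = ΣP − R_E = 24 − 20 = 4.002 kip.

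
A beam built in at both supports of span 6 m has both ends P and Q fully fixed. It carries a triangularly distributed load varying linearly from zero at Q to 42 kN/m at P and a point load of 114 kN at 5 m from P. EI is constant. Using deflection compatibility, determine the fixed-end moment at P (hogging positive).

M_P = 91.43 kN·m

Take the two fixed-end moments M_P, M_Q as redundants; the released structure is the simple span PQ.
Simple-span end rotations at P and Q under the given loads:
  at P: triangular load, peak 42: w₀L³/(45EI) = 201.6/EI
  at Q: triangular load, peak 42: 7w₀L³/(360EI) = 176.4/EI
  at P: point load 114 at a = 5: Pab(L + b)/(6LEI) = 110.8/EI
  at Q: point load 114 at a = 5: Pab(L + a)/(6LEI) = 174.2/EI
  θ_P0 = 312.4/EI,  θ_Q0 = 350.6/EI
Flexibility coefficients: a unit moment at one end gives L/(3EI) there and L/(6EI) at the far end, so f₁₁ = f₂₂ = 2/EI and f₁₂ = f₂₁ = 1/EI.
Compatibility — zero rotation at each built-in end:
  2 M_P + 1 M_Q = 312.4
  1 M_P + 2 M_Q = 350.6
Solving the pair gives M_P = 91.43 kN·m and M_Q = 129.6 kN·m (hogging).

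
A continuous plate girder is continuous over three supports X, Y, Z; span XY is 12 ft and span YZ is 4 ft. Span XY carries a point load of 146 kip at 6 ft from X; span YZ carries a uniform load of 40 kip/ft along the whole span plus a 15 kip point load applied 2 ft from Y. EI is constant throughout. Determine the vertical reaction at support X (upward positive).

Take M_Y as the redundant. Released structure: two simple spans XY and YZ with a hinge at Y.
Rotations at Y on the released spans (each span's end-slope, ×1/EI):
  span XY: point load 146 at a = 6: Pab(L + a)/(6LEI) = 1314/EI
  span YZ: UDL 40: wL³/(24EI) = 106.7/EI
  span YZ: point load 15 at a = 2: Pab(L + b)/(6LEI) = 15/EI
  relative rotation θ_0 = (1314 + 121.7)/EI = 1436/EI
A unit hogging moment at Y produces rotation L₁/(3EI) + L₂/(3EI) = 5.333/EI.
Compatibility: M_Y·(L₁+L₂)/(3EI) = θ_0, giving M_Y = 269.2 kip·ft (hogging).
Span XY, ΣM about X with M_Y applied at Y: R_Y^{XY}·12 = 876 + 269.2, so R_Y^{XY} = 95.43 kip and R_X = 146 − 95.43 = 50.57 kip.

R_X = 50.57 kip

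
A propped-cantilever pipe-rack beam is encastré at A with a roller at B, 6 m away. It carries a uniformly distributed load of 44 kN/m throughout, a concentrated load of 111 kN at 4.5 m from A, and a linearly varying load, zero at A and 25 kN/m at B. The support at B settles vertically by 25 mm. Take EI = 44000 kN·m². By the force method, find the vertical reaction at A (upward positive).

R_A = 254.8 kN

Remove the prop at B; the released (primary) structure is a cantilever built in at A.
Primary-structure tip deflection at B by superposition:
  UDL 44: wL⁴/(8EI) = 7128/EI
  point load 111 at a = 4.5: Pa²(3L − a)/(6EI) = 5057/EI
  triangular load, peak 25 at the free end: 11w₀L⁴/(120EI) = 2970/EI
  δ_0 = 15155/EI
Flexibility coefficient — unit upward force at B: δ_{BB} = L³/(3EI) = 72/EI.
With EI = 44000 kN·m²: δ_0 = 0.34444 m and δ_{BB} = 0.001636 m/kN.
Compatibility — the beam at B must follow the support down by 0.025 m: δ_0 − R_B·δ_{BB} = 0.025, so R_B = (0.34444 − 0.025)/0.001636 = 195.2 kN.
Vertical equilibrium: R_A = ΣP − R_B = 450 − 195.2 = 254.8 kN.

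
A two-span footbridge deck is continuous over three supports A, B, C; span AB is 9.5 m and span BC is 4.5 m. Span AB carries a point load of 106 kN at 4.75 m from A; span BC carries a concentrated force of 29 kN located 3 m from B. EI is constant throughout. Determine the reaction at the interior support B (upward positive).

Take M_B as the redundant. Released structure: two simple spans AB and BC with a hinge at B.
End slopes at the hinge B, treating each span as simply supported:
  span AB: point load 106 at a = 4.75: Pab(L + a)/(6LEI) = 597.9/EI
  span BC: point load 29 at a = 3: Pab(L + b)/(6LEI) = 29/EI
  relative rotation θ_0 = (597.9 + 29)/EI = 626.9/EI
A unit hogging moment at B produces rotation L₁/(3EI) + L₂/(3EI) = 4.667/EI.
Compatibility: M_B·(L₁+L₂)/(3EI) = θ_0, giving M_B = 134.3 kN·m (hogging).
Span AB, ΣM about A with M_B applied at B: R_B^{AB}·9.5 = 503.5 + 134.3, so R_B^{AB} = 67.14 kN and R_A = 106 − 67.14 = 38.86 kN.
Span BC, ΣM about C: R_B^{BC}·4.5 = 43.5 + 134.3, so R_B^{BC} = 39.52 kN and R_C = 29 − 39.52 = -10.52 kN.
R_B = 67.14 + 39.52 = 106.7 kN.

R_B = 106.7 kN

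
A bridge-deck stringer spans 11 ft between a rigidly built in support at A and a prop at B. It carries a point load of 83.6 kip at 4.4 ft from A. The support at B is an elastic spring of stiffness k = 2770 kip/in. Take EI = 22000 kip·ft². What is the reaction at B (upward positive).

Remove the prop at B; the released (primary) structure is a cantilever built in at A.
Downward deflection at the released point B due to the loads:
  point load 83.6 at a = 4.4: Pa²(3L − a)/(6EI) = 7715/EI
Tip deflection under a unit load at B: L³/(3EI) = 443.7/EI.
With EI = 22000 kip·ft²: δ_0 = 0.35067 ft and δ_{BB} = 0.020167 ft/kip.
Compatibility — the spring shortens by R_B/k under the reaction it provides: δ_0 − R_B·δ_{BB} = R_B/k. With 1/k = 1/(2770×12) ft/kip = 0.00003 ft/kip, R_B = δ_0 / (δ_{BB} + 1/k) = 0.35067 / (0.020167 + 0.00003) = 17.36 kip.

R_B = 17.36 kip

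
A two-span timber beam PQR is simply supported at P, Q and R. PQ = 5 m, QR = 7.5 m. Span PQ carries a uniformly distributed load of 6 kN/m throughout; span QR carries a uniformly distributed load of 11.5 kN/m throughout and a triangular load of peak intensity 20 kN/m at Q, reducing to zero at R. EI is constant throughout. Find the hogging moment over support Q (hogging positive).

M_Q = 101 kN·m

Insert a hinge at Q; M_Q is the redundant, and each span becomes simply supported.
End slopes at the hinge Q, treating each span as simply supported:
  span PQ: UDL 6: wL³/(24EI) = 31.25/EI
  span QR: UDL 11.5: wL³/(24EI) = 202.1/EI
  span QR: triangular load, peak 20: w₀L³/(45EI) = 187.5/EI
  relative rotation θ_0 = (31.25 + 389.6)/EI = 420.9/EI
A unit hogging moment at Q produces rotation L₁/(3EI) + L₂/(3EI) = 4.167/EI.
Compatibility: M_Q·(L₁+L₂)/(3EI) = θ_0, giving M_Q = 101 kN·m (hogging).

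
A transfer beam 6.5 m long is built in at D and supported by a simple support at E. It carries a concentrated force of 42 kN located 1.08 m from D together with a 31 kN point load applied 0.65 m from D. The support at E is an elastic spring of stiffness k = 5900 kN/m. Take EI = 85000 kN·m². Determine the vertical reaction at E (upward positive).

R_E = 1.808 kN

Release the roller at E. Primary structure: cantilever fixed at D.
Downward deflection at the released point E due to the loads:
  point load 42 at a = 1.08: Pa²(3L − a)/(6EI) = 150.4/EI
  point load 31 at a = 0.65: Pa²(3L − a)/(6EI) = 41.15/EI
  δ_0 = 191.5/EI
Tip deflection under a unit load at E: L³/(3EI) = 91.54/EI.
With EI = 85000 kN·m²: δ_0 = 0.002253 m and δ_{EE} = 0.001077 m/kN.
Compatibility — the spring shortens by R_E/k under the reaction it provides: δ_0 − R_E·δ_{EE} = R_E/k. With 1/k = 0.000169 m/kN, R_E = δ_0 / (δ_{EE} + 1/k) = 0.002253 / (0.001077 + 0.000169) = 1.808 kN.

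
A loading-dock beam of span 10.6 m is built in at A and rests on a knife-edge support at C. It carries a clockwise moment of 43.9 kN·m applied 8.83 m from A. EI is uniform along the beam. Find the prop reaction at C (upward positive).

R_C = 6.039 kN

Remove the prop at C; the released (primary) structure is a cantilever built in at A.
Downward deflection at the released point C due to the loads:
  clockwise couple 43.9 at a = 8.83: M₀a(2L − a)/(2EI) = 2398/EI
Tip deflection under a unit load at C: L³/(3EI) = 397/EI.
Compatibility at C: δ_0 − R_C·δ_{CC} = 0, so R_C = 2398/397 = 6.039 kN.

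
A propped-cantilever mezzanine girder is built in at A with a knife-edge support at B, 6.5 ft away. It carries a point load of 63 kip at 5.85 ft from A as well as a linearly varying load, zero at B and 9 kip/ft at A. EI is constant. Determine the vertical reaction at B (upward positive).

Remove the prop at B; the released (primary) structure is a cantilever built in at A.
Downward deflection at the released point B due to the loads:
  point load 63 at a = 5.85: Pa²(3L − a)/(6EI) = 4905/EI
  triangular load, peak 9 at the fixed end: w₀L⁴/(30EI) = 535.5/EI
  δ_0 = 5440/EI
Flexibility coefficient — unit upward force at B: δ_{BB} = L³/(3EI) = 91.54/EI.
The prop prevents deflection at B: R_B = δ_0/δ_{BB} = 5440/91.54 = 59.43 kip.

R_B = 59.43 kip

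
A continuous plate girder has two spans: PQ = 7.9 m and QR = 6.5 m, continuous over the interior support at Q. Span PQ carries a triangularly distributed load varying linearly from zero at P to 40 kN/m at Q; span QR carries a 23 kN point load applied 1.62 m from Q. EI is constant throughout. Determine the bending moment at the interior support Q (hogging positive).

Take M_Q as the redundant. Released structure: two simple spans PQ and QR with a hinge at Q.
Discontinuity in slope at Q on the released structure — sum the simple-span end rotations:
  span PQ: triangular load, peak 40: w₀L³/(45EI) = 438.3/EI
  span QR: point load 23 at a = 1.62: Pab(L + b)/(6LEI) = 53.06/EI
  relative rotation θ_0 = (438.3 + 53.06)/EI = 491.3/EI
A unit hogging moment at Q produces rotation L₁/(3EI) + L₂/(3EI) = 4.8/EI.
Compatibility: M_Q·(L₁+L₂)/(3EI) = θ_0, giving M_Q = 102.4 kN·m (hogging).

M_Q = 102.4 kN·m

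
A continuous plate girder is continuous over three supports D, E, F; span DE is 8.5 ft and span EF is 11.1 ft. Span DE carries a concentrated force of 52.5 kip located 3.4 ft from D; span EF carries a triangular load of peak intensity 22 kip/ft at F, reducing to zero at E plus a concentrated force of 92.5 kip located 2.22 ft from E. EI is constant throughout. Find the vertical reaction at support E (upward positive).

Release continuity at E by inserting a hinge; the redundant is the internal moment M_E. The primary structure is two simply-supported spans DE and EF.
End slopes at the hinge E, treating each span as simply supported:
  span DE: point load 52.5 at a = 3.4: Pab(L + a)/(6LEI) = 212.4/EI
  span EF: triangular load, peak 22: 7w₀L³/(360EI) = 585/EI
  span EF: point load 92.5 at a = 2.22: Pab(L + b)/(6LEI) = 547.1/EI
  relative rotation θ_0 = (212.4 + 1132)/EI = 1345/EI
A unit hogging moment at E produces rotation L₁/(3EI) + L₂/(3EI) = 6.533/EI.
Compatibility: M_E·(L₁+L₂)/(3EI) = θ_0, giving M_E = 205.8 kip·ft (hogging).
Span DE, ΣM about D with M_E applied at E: R_E^{DE}·8.5 = 178.5 + 205.8, so R_E^{DE} = 45.21 kip and R_D = 52.5 − 45.21 = 7.289 kip.
Span EF, ΣM about F: R_E^{EF}·11.1 = 1273 + 205.8, so R_E^{EF} = 133.2 kip and R_F = 214.6 − 133.2 = 81.36 kip.
R_E = 45.21 + 133.2 = 178.5 kip.

R_E = 178.5 kip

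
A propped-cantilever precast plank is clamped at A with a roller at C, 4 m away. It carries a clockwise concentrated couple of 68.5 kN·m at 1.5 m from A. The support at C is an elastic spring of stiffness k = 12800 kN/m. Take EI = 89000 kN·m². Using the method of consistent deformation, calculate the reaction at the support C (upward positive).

Choose R_C as the redundant. The primary structure is the cantilever fixed at A.
Primary-structure tip deflection at C by superposition:
  clockwise couple 68.5 at a = 1.5: M₀a(2L − a)/(2EI) = 333.9/EI
Tip deflection under a unit load at C: L³/(3EI) = 21.33/EI.
With EI = 89000 kN·m²: δ_0 = 0.003752 m and δ_{CC} = 0.00024 m/kN.
Compatibility — the spring shortens by R_C/k under the reaction it provides: δ_0 − R_C·δ_{CC} = R_C/k. With 1/k = 0.000078 m/kN, R_C = δ_0 / (δ_{CC} + 1/k) = 0.003752 / (0.00024 + 0.000078) = 11.81 kN.

R_C = 11.81 kN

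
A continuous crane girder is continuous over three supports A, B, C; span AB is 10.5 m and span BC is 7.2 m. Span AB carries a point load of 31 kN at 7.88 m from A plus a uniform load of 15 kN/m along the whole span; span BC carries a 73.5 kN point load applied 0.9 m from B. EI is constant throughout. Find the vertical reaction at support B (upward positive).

Insert a hinge at B; M_B is the redundant, and each span becomes simply supported.
Discontinuity in slope at B on the released structure — sum the simple-span end rotations:
  span AB: point load 31 at a = 7.88: Pab(L + a)/(6LEI) = 186.7/EI
  span AB: UDL 15: wL³/(24EI) = 723.5/EI
  span BC: point load 73.5 at a = 0.9: Pab(L + b)/(6LEI) = 130.2/EI
  relative rotation θ_0 = (910.2 + 130.2)/EI = 1040/EI
A unit hogging moment at B produces rotation L₁/(3EI) + L₂/(3EI) = 5.9/EI.
Compatibility: M_B·(L₁+L₂)/(3EI) = θ_0, giving M_B = 176.4 kN·m (hogging).
Span AB, ΣM about A with M_B applied at B: R_B^{AB}·10.5 = 1071 + 176.4, so R_B^{AB} = 118.8 kN and R_A = 188.5 − 118.8 = 69.69 kN.
Span BC, ΣM about C: R_B^{BC}·7.2 = 463.1 + 176.4, so R_B^{BC} = 88.81 kN and R_C = 73.5 − 88.81 = -15.31 kN.
R_B = 118.8 + 88.81 = 207.6 kN.

R_B = 207.6 kN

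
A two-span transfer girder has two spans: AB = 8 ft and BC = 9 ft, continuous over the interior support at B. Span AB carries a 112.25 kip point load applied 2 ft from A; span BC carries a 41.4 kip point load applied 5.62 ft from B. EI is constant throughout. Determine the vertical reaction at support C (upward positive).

Insert a hinge at B; M_B is the redundant, and each span becomes simply supported.
End slopes at the hinge B, treating each span as simply supported:
  span AB: point load 112.25 at a = 2: Pab(L + a)/(6LEI) = 280.6/EI
  span BC: point load 41.4 at a = 5.62: Pab(L + b)/(6LEI) = 180.3/EI
  relative rotation θ_0 = (280.6 + 180.3)/EI = 460.9/EI
A unit hogging moment at B produces rotation L₁/(3EI) + L₂/(3EI) = 5.667/EI.
Slope continuity at B: θ_0 = M_B·5.667/EI, so M_B = 460.9/5.667 = 81.34 kip·ft (hogging).
Span BC, ΣM about C: R_B^{BC}·9 = 139.9 + 81.34, so R_B^{BC} = 24.59 kip and R_C = 41.4 − 24.59 = 16.81 kip.

R_C = 16.81 kip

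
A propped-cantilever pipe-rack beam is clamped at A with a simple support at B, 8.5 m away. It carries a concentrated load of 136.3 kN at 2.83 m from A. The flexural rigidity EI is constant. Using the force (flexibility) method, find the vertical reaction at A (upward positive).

R_A = 116.2 kN

Choose R_B as the redundant. The primary structure is the cantilever fixed at A.
Deflection at B on the released cantilever, summing each load's contribution:
  point load 136.3 at a = 2.83: Pa²(3L − a)/(6EI) = 4124/EI
Flexibility coefficient — unit upward force at B: δ_{BB} = L³/(3EI) = 204.7/EI.
The prop prevents deflection at B: R_B = δ_0/δ_{BB} = 4124/204.7 = 20.15 kN.
Vertical equilibrium: R_A = ΣP − R_B = 136.3 − 20.15 = 116.2 kN.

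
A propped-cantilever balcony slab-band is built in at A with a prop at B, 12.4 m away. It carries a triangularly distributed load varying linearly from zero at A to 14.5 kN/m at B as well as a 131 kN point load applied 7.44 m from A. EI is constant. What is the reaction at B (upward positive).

Choose R_B as the redundant. The primary structure is the cantilever fixed at A.
Primary-structure tip deflection at B by superposition:
  triangular load, peak 14.5 at the free end: 11w₀L⁴/(120EI) = 31424/EI
  point load 131 at a = 7.44: Pa²(3L − a)/(6EI) = 35967/EI
  δ_0 = 67391/EI
Tip deflection under a unit load at B: L³/(3EI) = 635.5/EI.
The prop prevents deflection at B: R_B = δ_0/δ_{BB} = 67391/635.5 = 106 kN.

R_B = 106 kN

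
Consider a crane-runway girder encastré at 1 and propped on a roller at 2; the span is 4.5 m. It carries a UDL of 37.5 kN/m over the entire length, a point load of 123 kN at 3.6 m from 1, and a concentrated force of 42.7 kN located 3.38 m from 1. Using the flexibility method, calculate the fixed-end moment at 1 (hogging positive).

M_1 = 170.5 kN·m

Release the roller at 2. Primary structure: cantilever fixed at 1.
Downward deflection at the released point 2 due to the loads:
  UDL 37.5: wL⁴/(8EI) = 1922/EI
  point load 123 at a = 3.6: Pa²(3L − a)/(6EI) = 2630/EI
  point load 42.7 at a = 3.38: Pa²(3L − a)/(6EI) = 822.8/EI
  δ_0 = 5375/EI
Flexibility coefficient — unit upward force at 2: δ_{22} = L³/(3EI) = 30.38/EI.
The prop prevents deflection at 2: R_2 = δ_0/δ_{22} = 5375/30.38 = 177 kN.
Moment equilibrium about 1: M_1 = Σ(load moments about 1) − R_2·L = 966.8 − 177×4.5 = 170.5 kN·m.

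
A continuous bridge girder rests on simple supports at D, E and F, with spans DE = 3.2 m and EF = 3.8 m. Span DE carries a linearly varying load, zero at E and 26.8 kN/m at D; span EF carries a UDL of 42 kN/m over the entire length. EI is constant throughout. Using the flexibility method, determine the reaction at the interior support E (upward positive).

R_E = 122 kN

Insert a hinge at E; M_E is the redundant, and each span becomes simply supported.
Discontinuity in slope at E on the released structure — sum the simple-span end rotations:
  span DE: triangular load, peak 26.8: 7w₀L³/(360EI) = 17.08/EI
  span EF: UDL 42: wL³/(24EI) = 96.03/EI
  relative rotation θ_0 = (17.08 + 96.03)/EI = 113.1/EI
A unit hogging moment at E produces rotation L₁/(3EI) + L₂/(3EI) = 2.333/EI.
Slope continuity at E: θ_0 = M_E·2.333/EI, so M_E = 113.1/2.333 = 48.47 kN·m (hogging).
Span DE, ΣM about D with M_E applied at E: R_E^{DE}·3.2 = 45.74 + 48.47, so R_E^{DE} = 29.44 kN and R_D = 42.88 − 29.44 = 13.44 kN.
Span EF, ΣM about F: R_E^{EF}·3.8 = 303.2 + 48.47, so R_E^{EF} = 92.56 kN and R_F = 159.6 − 92.56 = 67.04 kN.
R_E = 29.44 + 92.56 = 122 kN.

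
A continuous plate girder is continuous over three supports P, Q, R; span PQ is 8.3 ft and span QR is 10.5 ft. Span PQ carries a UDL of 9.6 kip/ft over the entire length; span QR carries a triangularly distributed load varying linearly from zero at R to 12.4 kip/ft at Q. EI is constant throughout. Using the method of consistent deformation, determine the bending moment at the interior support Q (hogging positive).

Release continuity at Q by inserting a hinge; the redundant is the internal moment M_Q. The primary structure is two simply-supported spans PQ and QR.
End slopes at the hinge Q, treating each span as simply supported:
  span PQ: UDL 9.6: wL³/(24EI) = 228.7/EI
  span QR: triangular load, peak 12.4: w₀L³/(45EI) = 319/EI
  relative rotation θ_0 = (228.7 + 319)/EI = 547.7/EI
A unit hogging moment at Q produces rotation L₁/(3EI) + L₂/(3EI) = 6.267/EI.
Slope continuity at Q: θ_0 = M_Q·6.267/EI, so M_Q = 547.7/6.267 = 87.4 kip·ft (hogging).

M_Q = 87.4 kip·ft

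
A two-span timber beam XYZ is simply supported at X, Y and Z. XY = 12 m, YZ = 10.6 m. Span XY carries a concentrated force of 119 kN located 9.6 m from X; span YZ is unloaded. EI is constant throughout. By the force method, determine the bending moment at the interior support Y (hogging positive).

Take M_Y as the redundant. Released structure: two simple spans XY and YZ with a hinge at Y.
Discontinuity in slope at Y on the released structure — sum the simple-span end rotations:
  span XY: point load 119 at a = 9.6: Pab(L + a)/(6LEI) = 822.5/EI
  relative rotation θ_0 = (822.5 + 0)/EI = 822.5/EI
A unit hogging moment at Y produces rotation L₁/(3EI) + L₂/(3EI) = 7.533/EI.
Slope continuity at Y: θ_0 = M_Y·7.533/EI, so M_Y = 822.5/7.533 = 109.2 kN·m (hogging).

M_Y = 109.2 kN·m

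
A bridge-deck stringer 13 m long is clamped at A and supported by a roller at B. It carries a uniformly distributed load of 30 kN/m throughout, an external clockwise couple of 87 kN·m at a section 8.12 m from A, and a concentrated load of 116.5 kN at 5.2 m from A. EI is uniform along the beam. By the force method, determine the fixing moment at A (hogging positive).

M_A = 899.4 kN·m

Release the roller at B. Primary structure: cantilever fixed at A.
Free-end deflection of the primary structure under the applied loading (downward +):
  UDL 30: wL⁴/(8EI) = 107104/EI
  clockwise couple 87 at a = 8.12: M₀a(2L − a)/(2EI) = 6316/EI
  point load 116.5 at a = 5.2: Pa²(3L − a)/(6EI) = 17746/EI
  δ_0 = 131165/EI
Tip deflection under a unit load at B: L³/(3EI) = 732.3/EI.
The prop prevents deflection at B: R_B = δ_0/δ_{BB} = 131165/732.3 = 179.1 kN.
Moment equilibrium about A: M_A = Σ(load moments about A) − R_B·L = 3228 − 179.1×13 = 899.4 kN·m.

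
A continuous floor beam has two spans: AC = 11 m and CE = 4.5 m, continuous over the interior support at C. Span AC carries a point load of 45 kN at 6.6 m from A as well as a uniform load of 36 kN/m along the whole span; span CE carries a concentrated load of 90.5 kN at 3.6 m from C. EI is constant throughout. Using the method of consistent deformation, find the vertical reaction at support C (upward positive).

R_C = 388.8 kN

Insert a hinge at C; M_C is the redundant, and each span becomes simply supported.
End slopes at the hinge C, treating each span as simply supported:
  span AC: point load 45 at a = 6.6: Pab(L + a)/(6LEI) = 348.5/EI
  span AC: UDL 36: wL³/(24EI) = 1996/EI
  span CE: point load 90.5 at a = 3.6: Pab(L + b)/(6LEI) = 58.64/EI
  relative rotation θ_0 = (2345 + 58.64)/EI = 2404/EI
A unit hogging moment at C produces rotation L₁/(3EI) + L₂/(3EI) = 5.167/EI.
Slope continuity at C: θ_0 = M_C·5.167/EI, so M_C = 2404/5.167 = 465.2 kN·m (hogging).
Span AC, ΣM about A with M_C applied at C: R_C^{AC}·11 = 2475 + 465.2, so R_C^{AC} = 267.3 kN and R_A = 441 − 267.3 = 173.7 kN.
Span CE, ΣM about E: R_C^{CE}·4.5 = 81.45 + 465.2, so R_C^{CE} = 121.5 kN and R_E = 90.5 − 121.5 = -30.98 kN.
R_C = 267.3 + 121.5 = 388.8 kN.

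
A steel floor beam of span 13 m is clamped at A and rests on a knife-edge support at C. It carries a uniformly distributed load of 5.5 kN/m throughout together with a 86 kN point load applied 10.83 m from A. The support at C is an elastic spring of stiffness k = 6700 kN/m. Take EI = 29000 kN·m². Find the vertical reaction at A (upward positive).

Take the reaction at C as the redundant and release it; the primary structure is a cantilever fixed at A.
Downward deflection at the released point C due to the loads:
  UDL 5.5: wL⁴/(8EI) = 19636/EI
  point load 86 at a = 10.83: Pa²(3L − a)/(6EI) = 47358/EI
  δ_0 = 66993/EI
Tip deflection under a unit load at C: L³/(3EI) = 732.3/EI.
With EI = 29000 kN·m²: δ_0 = 2.3101 m and δ_{CC} = 0.025253 m/kN.
Compatibility — the spring shortens by R_C/k under the reaction it provides: δ_0 − R_C·δ_{CC} = R_C/k. With 1/k = 0.000149 m/kN, R_C = δ_0 / (δ_{CC} + 1/k) = 2.3101 / (0.025253 + 0.000149) = 90.94 kN.
Vertical equilibrium: R_A = ΣP − R_C = 157.5 − 90.94 = 66.56 kN.

R_A = 66.56 kN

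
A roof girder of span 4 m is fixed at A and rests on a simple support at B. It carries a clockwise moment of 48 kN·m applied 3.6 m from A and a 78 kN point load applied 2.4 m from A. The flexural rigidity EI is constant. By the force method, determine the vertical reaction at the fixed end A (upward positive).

Choose R_B as the redundant. The primary structure is the cantilever fixed at A.
Primary-structure tip deflection at B by superposition:
  clockwise couple 48 at a = 3.6: M₀a(2L − a)/(2EI) = 380.2/EI
  point load 78 at a = 2.4: Pa²(3L − a)/(6EI) = 718.8/EI
  δ_0 = 1099/EI
Tip deflection under a unit load at B: L³/(3EI) = 21.33/EI.
Compatibility at B: δ_0 − R_B·δ_{BB} = 0, so R_B = 1099/21.33 = 51.52 kN.
Vertical equilibrium: R_A = ΣP − R_B = 78 − 51.52 = 26.48 kN.

R_A = 26.48 kN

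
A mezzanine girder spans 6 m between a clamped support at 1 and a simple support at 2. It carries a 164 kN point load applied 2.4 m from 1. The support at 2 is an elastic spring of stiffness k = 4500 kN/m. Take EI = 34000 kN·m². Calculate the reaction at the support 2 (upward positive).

R_2 = 30.87 kN

Release the roller at 2. Primary structure: cantilever fixed at 1.
Downward deflection at the released point 2 due to the loads:
  point load 164 at a = 2.4: Pa²(3L − a)/(6EI) = 2456/EI
Tip deflection under a unit load at 2: L³/(3EI) = 72/EI.
With EI = 34000 kN·m²: δ_0 = 0.072237 m and δ_{22} = 0.002118 m/kN.
Compatibility — the spring shortens by R_2/k under the reaction it provides: δ_0 − R_2·δ_{22} = R_2/k. With 1/k = 0.000222 m/kN, R_2 = δ_0 / (δ_{22} + 1/k) = 0.072237 / (0.002118 + 0.000222) = 30.87 kN.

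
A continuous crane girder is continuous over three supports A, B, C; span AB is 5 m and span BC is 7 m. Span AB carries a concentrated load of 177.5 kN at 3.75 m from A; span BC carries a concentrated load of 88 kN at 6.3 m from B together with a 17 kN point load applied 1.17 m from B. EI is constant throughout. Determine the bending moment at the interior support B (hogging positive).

M_B = 87.31 kN·m

Take M_B as the redundant. Released structure: two simple spans AB and BC with a hinge at B.
Rotations at B on the released spans (each span's end-slope, ×1/EI):
  span AB: point load 177.5 at a = 3.75: Pab(L + a)/(6LEI) = 242.7/EI
  span BC: point load 88 at a = 6.3: Pab(L + b)/(6LEI) = 71.15/EI
  span BC: point load 17 at a = 1.17: Pab(L + b)/(6LEI) = 35.42/EI
  relative rotation θ_0 = (242.7 + 106.6)/EI = 349.2/EI
A unit hogging moment at B produces rotation L₁/(3EI) + L₂/(3EI) = 4/EI.
Compatibility: M_B·(L₁+L₂)/(3EI) = θ_0, giving M_B = 87.31 kN·m (hogging).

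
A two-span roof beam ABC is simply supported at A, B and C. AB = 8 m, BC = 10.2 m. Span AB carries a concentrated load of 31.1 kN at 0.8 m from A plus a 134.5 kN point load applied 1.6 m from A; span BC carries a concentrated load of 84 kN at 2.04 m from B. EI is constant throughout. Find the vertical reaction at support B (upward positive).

R_B = 124 kN

Insert a hinge at B; M_B is the redundant, and each span becomes simply supported.
Discontinuity in slope at B on the released structure — sum the simple-span end rotations:
  span AB: point load 31.1 at a = 0.8: Pab(L + a)/(6LEI) = 32.84/EI
  span AB: point load 134.5 at a = 1.6: Pab(L + a)/(6LEI) = 275.5/EI
  span BC: point load 84 at a = 2.04: Pab(L + b)/(6LEI) = 419.5/EI
  relative rotation θ_0 = (308.3 + 419.5)/EI = 727.8/EI
A unit hogging moment at B produces rotation L₁/(3EI) + L₂/(3EI) = 6.067/EI.
Slope continuity at B: θ_0 = M_B·6.067/EI, so M_B = 727.8/6.067 = 120 kN·m (hogging).
Span AB, ΣM about A with M_B applied at B: R_B^{AB}·8 = 240.1 + 120, so R_B^{AB} = 45.01 kN and R_A = 165.6 − 45.01 = 120.6 kN.
Span BC, ΣM about C: R_B^{BC}·10.2 = 685.4 + 120, so R_B^{BC} = 78.96 kN and R_C = 84 − 78.96 = 5.039 kN.
R_B = 45.01 + 78.96 = 124 kN.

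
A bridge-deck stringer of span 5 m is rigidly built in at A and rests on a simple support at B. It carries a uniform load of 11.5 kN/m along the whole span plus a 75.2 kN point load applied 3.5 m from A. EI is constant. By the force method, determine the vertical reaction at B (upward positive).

R_B = 63.94 kN

Take the reaction at B as the redundant and release it; the primary structure is a cantilever fixed at A.
Deflection at B on the released cantilever, summing each load's contribution:
  UDL 11.5: wL⁴/(8EI) = 898.4/EI
  point load 75.2 at a = 3.5: Pa²(3L − a)/(6EI) = 1766/EI
  δ_0 = 2664/EI
Tip deflection under a unit load at B: L³/(3EI) = 41.67/EI.
Compatibility at B: δ_0 − R_B·δ_{BB} = 0, so R_B = 2664/41.67 = 63.94 kN.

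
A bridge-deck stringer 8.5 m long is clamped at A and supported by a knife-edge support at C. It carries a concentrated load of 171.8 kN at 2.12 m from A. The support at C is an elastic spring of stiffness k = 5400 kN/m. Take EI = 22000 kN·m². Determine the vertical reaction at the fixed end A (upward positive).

Take the reaction at C as the redundant and release it; the primary structure is a cantilever fixed at A.
Downward deflection at the released point C due to the loads:
  point load 171.8 at a = 2.12: Pa²(3L − a)/(6EI) = 3009/EI
Flexibility coefficient — unit upward force at C: δ_{CC} = L³/(3EI) = 204.7/EI.
With EI = 22000 kN·m²: δ_0 = 0.13676 m and δ_{CC} = 0.009305 m/kN.
Compatibility — the spring shortens by R_C/k under the reaction it provides: δ_0 − R_C·δ_{CC} = R_C/k. With 1/k = 0.000185 m/kN, R_C = δ_0 / (δ_{CC} + 1/k) = 0.13676 / (0.009305 + 0.000185) = 14.41 kN.
Vertical equilibrium: R_A = ΣP − R_C = 171.8 − 14.41 = 157.4 kN.

R_A = 157.4 kN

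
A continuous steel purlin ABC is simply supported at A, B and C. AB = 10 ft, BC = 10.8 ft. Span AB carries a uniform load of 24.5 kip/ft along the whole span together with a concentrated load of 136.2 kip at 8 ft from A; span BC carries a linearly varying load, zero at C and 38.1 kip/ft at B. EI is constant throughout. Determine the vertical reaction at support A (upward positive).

R_A = 110.2 kip

Take M_B as the redundant. Released structure: two simple spans AB and BC with a hinge at B.
End slopes at the hinge B, treating each span as simply supported:
  span AB: UDL 24.5: wL³/(24EI) = 1021/EI
  span AB: point load 136.2 at a = 8: Pab(L + a)/(6LEI) = 653.8/EI
  span BC: triangular load, peak 38.1: w₀L³/(45EI) = 1067/EI
  relative rotation θ_0 = (1675 + 1067)/EI = 2741/EI
A unit hogging moment at B produces rotation L₁/(3EI) + L₂/(3EI) = 6.933/EI.
Slope continuity at B: θ_0 = M_B·6.933/EI, so M_B = 2741/6.933 = 395.4 kip·ft (hogging).
Span AB, ΣM about A with M_B applied at B: R_B^{AB}·10 = 2315 + 395.4, so R_B^{AB} = 271 kip and R_A = 381.2 − 271 = 110.2 kip.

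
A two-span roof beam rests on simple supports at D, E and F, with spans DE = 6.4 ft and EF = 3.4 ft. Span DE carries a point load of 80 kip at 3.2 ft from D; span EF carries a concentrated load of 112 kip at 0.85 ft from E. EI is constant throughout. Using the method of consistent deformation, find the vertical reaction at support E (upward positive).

Insert a hinge at E; M_E is the redundant, and each span becomes simply supported.
Rotations at E on the released spans (each span's end-slope, ×1/EI):
  span DE: point load 80 at a = 3.2: Pab(L + a)/(6LEI) = 204.8/EI
  span EF: point load 112 at a = 0.85: Pab(L + b)/(6LEI) = 70.81/EI
  relative rotation θ_0 = (204.8 + 70.81)/EI = 275.6/EI
A unit hogging moment at E produces rotation L₁/(3EI) + L₂/(3EI) = 3.267/EI.
Slope continuity at E: θ_0 = M_E·3.267/EI, so M_E = 275.6/3.267 = 84.37 kip·ft (hogging).
Span DE, ΣM about D with M_E applied at E: R_E^{DE}·6.4 = 256 + 84.37, so R_E^{DE} = 53.18 kip and R_D = 80 − 53.18 = 26.82 kip.
Span EF, ΣM about F: R_E^{EF}·3.4 = 285.6 + 84.37, so R_E^{EF} = 108.8 kip and R_F = 112 − 108.8 = 3.186 kip.
R_E = 53.18 + 108.8 = 162 kip.

R_E = 162 kip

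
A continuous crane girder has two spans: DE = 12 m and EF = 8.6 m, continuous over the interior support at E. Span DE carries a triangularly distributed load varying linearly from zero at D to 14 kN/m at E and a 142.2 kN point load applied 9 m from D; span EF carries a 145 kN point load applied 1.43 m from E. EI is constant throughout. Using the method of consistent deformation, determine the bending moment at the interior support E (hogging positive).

M_E = 307.5 kN·m

Take M_E as the redundant. Released structure: two simple spans DE and EF with a hinge at E.
Discontinuity in slope at E on the released structure — sum the simple-span end rotations:
  span DE: triangular load, peak 14: w₀L³/(45EI) = 537.6/EI
  span DE: point load 142.2 at a = 9: Pab(L + a)/(6LEI) = 1120/EI
  span EF: point load 145 at a = 1.43: Pab(L + b)/(6LEI) = 454.4/EI
  relative rotation θ_0 = (1657 + 454.4)/EI = 2112/EI
A unit hogging moment at E produces rotation L₁/(3EI) + L₂/(3EI) = 6.867/EI.
Slope continuity at E: θ_0 = M_E·6.867/EI, so M_E = 2112/6.867 = 307.5 kN·m (hogging).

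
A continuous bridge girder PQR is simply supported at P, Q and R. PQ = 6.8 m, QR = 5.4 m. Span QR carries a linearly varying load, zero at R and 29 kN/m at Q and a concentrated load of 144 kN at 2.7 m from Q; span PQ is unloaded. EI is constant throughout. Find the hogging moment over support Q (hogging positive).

Release continuity at Q by inserting a hinge; the redundant is the internal moment M_Q. The primary structure is two simply-supported spans PQ and QR.
End slopes at the hinge Q, treating each span as simply supported:
  span QR: triangular load, peak 29: w₀L³/(45EI) = 101.5/EI
  span QR: point load 144 at a = 2.7: Pab(L + b)/(6LEI) = 262.4/EI
  relative rotation θ_0 = (0 + 363.9)/EI = 363.9/EI
A unit hogging moment at Q produces rotation L₁/(3EI) + L₂/(3EI) = 4.067/EI.
Slope continuity at Q: θ_0 = M_Q·4.067/EI, so M_Q = 363.9/4.067 = 89.49 kN·m (hogging).

M_Q = 89.49 kN·m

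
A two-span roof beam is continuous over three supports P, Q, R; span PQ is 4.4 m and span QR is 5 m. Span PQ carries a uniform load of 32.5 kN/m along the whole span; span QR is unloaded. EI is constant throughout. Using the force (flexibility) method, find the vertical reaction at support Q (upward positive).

Take M_Q as the redundant. Released structure: two simple spans PQ and QR with a hinge at Q.
End slopes at the hinge Q, treating each span as simply supported:
  span PQ: UDL 32.5: wL³/(24EI) = 115.4/EI
  relative rotation θ_0 = (115.4 + 0)/EI = 115.4/EI
A unit hogging moment at Q produces rotation L₁/(3EI) + L₂/(3EI) = 3.133/EI.
Slope continuity at Q: θ_0 = M_Q·3.133/EI, so M_Q = 115.4/3.133 = 36.81 kN·m (hogging).
Span PQ, ΣM about P with M_Q applied at Q: R_Q^{PQ}·4.4 = 314.6 + 36.81, so R_Q^{PQ} = 79.87 kN and R_P = 143 − 79.87 = 63.13 kN.
Span QR, ΣM about R: R_Q^{QR}·5 = 0 + 36.81, so R_Q^{QR} = 7.363 kN and R_R = 0 − 7.363 = -7.363 kN.
R_Q = 79.87 + 7.363 = 87.23 kN.

R_Q = 87.23 kN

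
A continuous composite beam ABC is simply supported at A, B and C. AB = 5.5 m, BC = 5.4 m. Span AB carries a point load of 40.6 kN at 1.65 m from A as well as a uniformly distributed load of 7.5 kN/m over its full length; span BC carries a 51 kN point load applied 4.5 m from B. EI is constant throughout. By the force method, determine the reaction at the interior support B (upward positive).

Take M_B as the redundant. Released structure: two simple spans AB and BC with a hinge at B.
Discontinuity in slope at B on the released structure — sum the simple-span end rotations:
  span AB: point load 40.6 at a = 1.65: Pab(L + a)/(6LEI) = 55.88/EI
  span AB: UDL 7.5: wL³/(24EI) = 51.99/EI
  span BC: point load 51 at a = 4.5: Pab(L + b)/(6LEI) = 40.16/EI
  relative rotation θ_0 = (107.9 + 40.16)/EI = 148/EI
A unit hogging moment at B produces rotation L₁/(3EI) + L₂/(3EI) = 3.633/EI.
Compatibility: M_B·(L₁+L₂)/(3EI) = θ_0, giving M_B = 40.74 kN·m (hogging).
Span AB, ΣM about A with M_B applied at B: R_B^{AB}·5.5 = 180.4 + 40.74, so R_B^{AB} = 40.21 kN and R_A = 81.85 − 40.21 = 41.64 kN.
Span BC, ΣM about C: R_B^{BC}·5.4 = 45.9 + 40.74, so R_B^{BC} = 16.05 kN and R_C = 51 − 16.05 = 34.95 kN.
R_B = 40.21 + 16.05 = 56.26 kN.

R_B = 56.26 kN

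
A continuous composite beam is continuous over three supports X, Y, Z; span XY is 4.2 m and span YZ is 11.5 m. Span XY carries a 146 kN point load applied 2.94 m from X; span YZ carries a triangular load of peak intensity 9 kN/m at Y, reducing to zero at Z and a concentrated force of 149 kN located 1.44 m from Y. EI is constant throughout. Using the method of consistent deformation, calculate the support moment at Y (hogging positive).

Take M_Y as the redundant. Released structure: two simple spans XY and YZ with a hinge at Y.
End slopes at the hinge Y, treating each span as simply supported:
  span XY: point load 146 at a = 2.94: Pab(L + a)/(6LEI) = 153.2/EI
  span YZ: triangular load, peak 9: w₀L³/(45EI) = 304.2/EI
  span YZ: point load 149 at a = 1.44: Pab(L + b)/(6LEI) = 674.4/EI
  relative rotation θ_0 = (153.2 + 978.6)/EI = 1132/EI
A unit hogging moment at Y produces rotation L₁/(3EI) + L₂/(3EI) = 5.233/EI.
Compatibility: M_Y·(L₁+L₂)/(3EI) = θ_0, giving M_Y = 216.3 kN·m (hogging).

M_Y = 216.3 kN·m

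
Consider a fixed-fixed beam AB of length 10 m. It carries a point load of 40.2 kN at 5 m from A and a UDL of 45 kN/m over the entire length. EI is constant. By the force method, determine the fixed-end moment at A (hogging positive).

M_A = 425.2 kN·m

Take the two fixed-end moments M_A, M_B as redundants; the released structure is the simple span AB.
End rotations of the released simple span under the applied load (×1/EI):
  at A: point load 40.2 at a = 5: Pab(L + b)/(6LEI) = 251.2/EI
  at B: point load 40.2 at a = 5: Pab(L + a)/(6LEI) = 251.2/EI
  at A: UDL 45: wL³/(24EI) = 1875/EI
  at B: UDL 45: wL³/(24EI) = 1875/EI
  θ_A0 = 2126/EI,  θ_B0 = 2126/EI
Flexibility coefficients: a unit moment at one end gives L/(3EI) there and L/(6EI) at the far end, so f₁₁ = f₂₂ = 3.333/EI and f₁₂ = f₂₁ = 1.667/EI.
Compatibility — zero rotation at each built-in end:
  3.333 M_A + 1.667 M_B = 2126
  1.667 M_A + 3.333 M_B = 2126
Solving the pair gives M_A = 425.2 kN·m and M_B = 425.2 kN·m (hogging).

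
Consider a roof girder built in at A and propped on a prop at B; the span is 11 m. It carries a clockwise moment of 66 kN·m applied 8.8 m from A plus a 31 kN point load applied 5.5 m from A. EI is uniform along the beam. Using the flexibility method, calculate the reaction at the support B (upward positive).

R_B = 18.33 kN

Take the reaction at B as the redundant and release it; the primary structure is a cantilever fixed at A.
Primary-structure tip deflection at B by superposition:
  clockwise couple 66 at a = 8.8: M₀a(2L − a)/(2EI) = 3833/EI
  point load 31 at a = 5.5: Pa²(3L − a)/(6EI) = 4298/EI
  δ_0 = 8131/EI
Flexibility coefficient — unit upward force at B: δ_{BB} = L³/(3EI) = 443.7/EI.
The prop prevents deflection at B: R_B = δ_0/δ_{BB} = 8131/443.7 = 18.33 kN.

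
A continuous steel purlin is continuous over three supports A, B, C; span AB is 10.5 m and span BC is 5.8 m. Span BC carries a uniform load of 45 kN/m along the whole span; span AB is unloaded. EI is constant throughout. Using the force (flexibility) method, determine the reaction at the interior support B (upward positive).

R_B = 148.5 kN

Insert a hinge at B; M_B is the redundant, and each span becomes simply supported.
Discontinuity in slope at B on the released structure — sum the simple-span end rotations:
  span BC: UDL 45: wL³/(24EI) = 365.8/EI
  relative rotation θ_0 = (0 + 365.8)/EI = 365.8/EI
A unit hogging moment at B produces rotation L₁/(3EI) + L₂/(3EI) = 5.433/EI.
Compatibility: M_B·(L₁+L₂)/(3EI) = θ_0, giving M_B = 67.33 kN·m (hogging).
Span AB, ΣM about A with M_B applied at B: R_B^{AB}·10.5 = 0 + 67.33, so R_B^{AB} = 6.413 kN and R_A = 0 − 6.413 = -6.413 kN.
Span BC, ΣM about C: R_B^{BC}·5.8 = 756.9 + 67.33, so R_B^{BC} = 142.1 kN and R_C = 261 − 142.1 = 118.9 kN.
R_B = 6.413 + 142.1 = 148.5 kN.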